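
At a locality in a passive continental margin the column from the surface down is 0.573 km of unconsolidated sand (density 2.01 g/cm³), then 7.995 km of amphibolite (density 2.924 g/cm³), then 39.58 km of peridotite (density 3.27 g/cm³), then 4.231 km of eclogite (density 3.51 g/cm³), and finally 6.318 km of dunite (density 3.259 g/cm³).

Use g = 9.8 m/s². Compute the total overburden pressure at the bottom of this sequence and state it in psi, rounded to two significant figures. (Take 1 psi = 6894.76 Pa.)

unconsolidated sand: 2010 kg/m³ × 9.8 m/s² × 573 m = 1.129×10^7 Pa = 1637 psi
amphibolite: 2924 kg/m³ × 9.8 m/s² × 7995 m = 2.291×10^8 Pa = 33228 psi
peridotite: 3270 kg/m³ × 9.8 m/s² × 39580 m = 1.268×10^9 Pa = 1.840×10^5 psi
eclogite: 3510 kg/m³ × 9.8 m/s² × 4231 m = 1.455×10^8 Pa = 21108 psi
dunite: 3259 kg/m³ × 9.8 m/s² × 6318 m = 2.018×10^8 Pa = 29267 psi
Total = 1637 + 33228 + 1.840×10^5 + 21108 + 29267 = 2.6920×10^5 psi

270000 psi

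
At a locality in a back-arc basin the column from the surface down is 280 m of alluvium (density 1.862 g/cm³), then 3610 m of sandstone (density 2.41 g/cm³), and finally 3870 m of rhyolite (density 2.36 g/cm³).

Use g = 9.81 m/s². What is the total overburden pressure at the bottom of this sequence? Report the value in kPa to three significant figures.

180000 kPa

alluvium: 1862 kg/m³ × 9.81 m/s² × 280 m = 5.115×10^6 Pa = 5115 kPa
sandstone: 2410 kg/m³ × 9.81 m/s² × 3610 m = 8.535×10^7 Pa = 85348 kPa
rhyolite: 2360 kg/m³ × 9.81 m/s² × 3870 m = 8.960×10^7 Pa = 89597 kPa
Total = 5115 + 85348 + 89597 = 1.8006×10^5 kPa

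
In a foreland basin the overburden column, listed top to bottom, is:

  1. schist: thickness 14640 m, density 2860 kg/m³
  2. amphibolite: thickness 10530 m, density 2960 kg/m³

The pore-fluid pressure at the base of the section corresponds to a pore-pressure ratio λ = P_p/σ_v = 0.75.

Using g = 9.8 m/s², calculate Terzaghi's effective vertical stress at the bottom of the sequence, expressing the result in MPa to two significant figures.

180 MPa

Overburden (lithostatic) stress σ_v:
schist: 2860 kg/m³ × 9.8 m/s² × 14640 m = 4.103×10^8 Pa = 410.3 MPa
amphibolite: 2960 kg/m³ × 9.8 m/s² × 10530 m = 3.055×10^8 Pa = 305.5 MPa
Total = 410.3 + 305.5 = 715.78 MPa
Pore pressure P_p = λ·σ_v = 0.75 × 715.8 MPa = 536.8 MPa
Effective stress σ' = σ_v − P_p = 715.8 − 536.8 = 178.95 MPa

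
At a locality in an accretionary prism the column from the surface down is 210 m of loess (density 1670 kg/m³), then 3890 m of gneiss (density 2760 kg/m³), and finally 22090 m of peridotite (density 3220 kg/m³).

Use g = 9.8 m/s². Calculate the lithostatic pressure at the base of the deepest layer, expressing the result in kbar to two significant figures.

loess: 1670 kg/m³ × 9.8 m/s² × 210 m = 3.437×10^6 Pa = 0.03437 kbar
gneiss: 2760 kg/m³ × 9.8 m/s² × 3890 m = 1.052×10^8 Pa = 1.052 kbar
peridotite: 3220 kg/m³ × 9.8 m/s² × 22090 m = 6.971×10^8 Pa = 6.971 kbar
Total = 0.03437 + 1.052 + 6.971 = 8.0573 kbar

8.1 kbar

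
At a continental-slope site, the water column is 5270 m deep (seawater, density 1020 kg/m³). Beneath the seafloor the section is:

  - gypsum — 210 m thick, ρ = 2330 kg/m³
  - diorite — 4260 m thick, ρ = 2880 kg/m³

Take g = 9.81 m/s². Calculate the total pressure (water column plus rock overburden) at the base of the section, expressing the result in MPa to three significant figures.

seawater: 1020 kg/m³ × 9.81 m/s² × 5270 m = 5.273×10^7 Pa = 52.73 MPa
gypsum: 2330 kg/m³ × 9.81 m/s² × 210 m = 4.800×10^6 Pa = 4.800 MPa
diorite: 2880 kg/m³ × 9.81 m/s² × 4260 m = 1.204×10^8 Pa = 120.4 MPa
Total = 52.73 + 4.800 + 120.4 = 177.89 MPa

178 MPa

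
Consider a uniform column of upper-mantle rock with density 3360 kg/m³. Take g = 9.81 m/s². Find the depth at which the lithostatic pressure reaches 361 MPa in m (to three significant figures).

11000 m

h = P/(ρg) = 361 MPa / (3360 kg/m³ × 9.81 m/s²) = 3.610×10^8 Pa / 32962 Pa/m = 10952 m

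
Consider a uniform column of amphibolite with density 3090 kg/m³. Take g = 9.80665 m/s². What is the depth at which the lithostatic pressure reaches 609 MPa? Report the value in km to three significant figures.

h = P/(ρg) = 609 MPa / (3090 kg/m³ × 9.80665 m/s²) = 6.090×10^8 Pa / 30303 Pa/m = 20097 m
= 20.097 km

20.1 km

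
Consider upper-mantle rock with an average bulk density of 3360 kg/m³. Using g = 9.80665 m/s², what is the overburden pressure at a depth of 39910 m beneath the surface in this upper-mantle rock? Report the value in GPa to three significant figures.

upper-mantle rock: 3360 kg/m³ × 9.80665 m/s² × 39910 m = 1.315×10^9 Pa = 1.315 GPa

1.32 GPa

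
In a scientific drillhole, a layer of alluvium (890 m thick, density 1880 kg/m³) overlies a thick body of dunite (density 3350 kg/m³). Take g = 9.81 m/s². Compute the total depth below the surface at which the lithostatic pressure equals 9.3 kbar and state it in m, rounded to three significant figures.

28700 m

Pressure at base of upper layers: 1880×9.81×890 = 1.641×10^7 Pa = 0.1641 kbar
Remaining pressure to be supplied by dunite: 9.300×10^8 − 1.641×10^7 = 9.136×10^8 Pa
Additional depth in dunite = 9.136×10^8 Pa / (3350 kg/m³ × 9.81 m/s²) = 27799 m
Total depth = 890 m + 27799 m = 28689 m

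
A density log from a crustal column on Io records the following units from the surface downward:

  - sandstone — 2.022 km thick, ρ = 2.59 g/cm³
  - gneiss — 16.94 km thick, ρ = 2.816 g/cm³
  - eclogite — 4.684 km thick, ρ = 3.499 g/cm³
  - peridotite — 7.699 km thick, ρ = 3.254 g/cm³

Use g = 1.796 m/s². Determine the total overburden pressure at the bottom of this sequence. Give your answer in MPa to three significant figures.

sandstone: 2590 kg/m³ × 1.796 m/s² × 2022 m = 9.406×10^6 Pa = 9.406 MPa
gneiss: 2816 kg/m³ × 1.796 m/s² × 16940 m = 8.567×10^7 Pa = 85.67 MPa
eclogite: 3499 kg/m³ × 1.796 m/s² × 4684 m = 2.944×10^7 Pa = 29.44 MPa
peridotite: 3254 kg/m³ × 1.796 m/s² × 7699 m = 4.499×10^7 Pa = 44.99 MPa
Total = 9.406 + 85.67 + 29.44 + 44.99 = 169.51 MPa

170 MPa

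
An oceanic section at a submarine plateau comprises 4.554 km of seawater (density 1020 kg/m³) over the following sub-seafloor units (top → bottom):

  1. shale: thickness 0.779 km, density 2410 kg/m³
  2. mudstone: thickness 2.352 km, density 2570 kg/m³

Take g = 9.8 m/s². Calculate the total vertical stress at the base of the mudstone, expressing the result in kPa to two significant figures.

120000 kPa

seawater: 1020 kg/m³ × 9.8 m/s² × 4554 m = 4.552×10^7 Pa = 45522 kPa
shale: 2410 kg/m³ × 9.8 m/s² × 779 m = 1.840×10^7 Pa = 18398 kPa
mudstone: 2570 kg/m³ × 9.8 m/s² × 2352 m = 5.924×10^7 Pa = 59237 kPa
Total = 45522 + 18398 + 59237 = 1.2316×10^5 kPa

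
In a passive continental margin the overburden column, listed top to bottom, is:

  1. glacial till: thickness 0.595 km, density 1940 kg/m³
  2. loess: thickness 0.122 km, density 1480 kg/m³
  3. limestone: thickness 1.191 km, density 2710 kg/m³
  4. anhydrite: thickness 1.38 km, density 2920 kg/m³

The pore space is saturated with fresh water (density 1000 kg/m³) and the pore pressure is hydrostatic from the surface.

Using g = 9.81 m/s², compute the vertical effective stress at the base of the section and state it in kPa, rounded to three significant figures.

Overburden (lithostatic) stress σ_v:
glacial till: 1940 kg/m³ × 9.81 m/s² × 595 m = 1.132×10^7 Pa = 11.32 MPa
loess: 1480 kg/m³ × 9.81 m/s² × 122 m = 1.771×10^6 Pa = 1.771 MPa
limestone: 2710 kg/m³ × 9.81 m/s² × 1191 m = 3.166×10^7 Pa = 31.66 MPa
anhydrite: 2920 kg/m³ × 9.81 m/s² × 1380 m = 3.953×10^7 Pa = 39.53 MPa
Total = 11.32 + 1.771 + 31.66 + 39.53 = 84.288 MPa
Pore pressure P_p = 1000 kg/m³ × 9.81 m/s² × 3288 m = 3.226×10^7 Pa = 32.26 MPa
Effective stress σ' = σ_v − P_p = 84.29 − 32.26 = 52.033 MPa = 52033 kPa

52000 kPa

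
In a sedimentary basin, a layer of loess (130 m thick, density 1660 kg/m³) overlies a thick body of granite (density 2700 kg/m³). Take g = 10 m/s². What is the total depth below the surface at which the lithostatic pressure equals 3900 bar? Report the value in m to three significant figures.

14500 m

Pressure at base of upper layers: 1660×10×130 = 2.158×10^6 Pa = 21.58 bar
Remaining pressure to be supplied by granite: 3.900×10^8 − 2.158×10^6 = 3.878×10^8 Pa
Additional depth in granite = 3.878×10^8 Pa / (2700 kg/m³ × 10 m/s²) = 14365 m
Total depth = 130 m + 14365 m = 14495 m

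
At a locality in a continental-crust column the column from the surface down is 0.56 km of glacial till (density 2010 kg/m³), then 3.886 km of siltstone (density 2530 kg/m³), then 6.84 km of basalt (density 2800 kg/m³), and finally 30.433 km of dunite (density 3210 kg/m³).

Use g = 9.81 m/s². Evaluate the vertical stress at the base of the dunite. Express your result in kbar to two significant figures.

13 kbar

glacial till: 2010 kg/m³ × 9.81 m/s² × 560 m = 1.104×10^7 Pa = 0.1104 kbar
siltstone: 2530 kg/m³ × 9.81 m/s² × 3886 m = 9.645×10^7 Pa = 0.9645 kbar
basalt: 2800 kg/m³ × 9.81 m/s² × 6840 m = 1.879×10^8 Pa = 1.879 kbar
dunite: 3210 kg/m³ × 9.81 m/s² × 30433 m = 9.583×10^8 Pa = 9.583 kbar
Total = 0.1104 + 0.9645 + 1.879 + 9.583 = 12.537 kbar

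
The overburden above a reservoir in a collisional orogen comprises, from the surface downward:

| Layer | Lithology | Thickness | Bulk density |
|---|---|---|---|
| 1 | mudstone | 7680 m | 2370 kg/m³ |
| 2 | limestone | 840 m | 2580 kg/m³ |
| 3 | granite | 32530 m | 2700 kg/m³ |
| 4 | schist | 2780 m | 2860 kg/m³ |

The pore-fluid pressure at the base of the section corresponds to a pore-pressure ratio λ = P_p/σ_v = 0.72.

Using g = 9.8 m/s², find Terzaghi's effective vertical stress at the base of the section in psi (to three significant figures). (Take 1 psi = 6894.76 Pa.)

46200 psi

Overburden (lithostatic) stress σ_v:
mudstone: 2370 kg/m³ × 9.8 m/s² × 7680 m = 1.784×10^8 Pa = 178.4 MPa
limestone: 2580 kg/m³ × 9.8 m/s² × 840 m = 2.124×10^7 Pa = 21.24 MPa
granite: 2700 kg/m³ × 9.8 m/s² × 32530 m = 8.607×10^8 Pa = 860.7 MPa
schist: 2860 kg/m³ × 9.8 m/s² × 2780 m = 7.792×10^7 Pa = 77.92 MPa
Total = 178.4 + 21.24 + 860.7 + 77.92 = 1138.3 MPa
Pore pressure P_p = λ·σ_v = 0.72 × 1138 MPa = 819.6 MPa
Effective stress σ' = σ_v − P_p = 1138 − 819.6 = 318.72 MPa = 46226 psi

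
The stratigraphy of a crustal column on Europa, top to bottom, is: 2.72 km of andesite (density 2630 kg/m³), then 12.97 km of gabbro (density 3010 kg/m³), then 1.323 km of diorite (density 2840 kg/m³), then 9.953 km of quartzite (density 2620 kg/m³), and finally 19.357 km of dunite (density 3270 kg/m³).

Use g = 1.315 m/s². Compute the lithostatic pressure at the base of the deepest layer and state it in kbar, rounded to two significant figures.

andesite: 2630 kg/m³ × 1.315 m/s² × 2720 m = 9.407×10^6 Pa = 0.09407 kbar
gabbro: 3010 kg/m³ × 1.315 m/s² × 12970 m = 5.134×10^7 Pa = 0.5134 kbar
diorite: 2840 kg/m³ × 1.315 m/s² × 1323 m = 4.941×10^6 Pa = 0.04941 kbar
quartzite: 2620 kg/m³ × 1.315 m/s² × 9953 m = 3.429×10^7 Pa = 0.3429 kbar
dunite: 3270 kg/m³ × 1.315 m/s² × 19357 m = 8.324×10^7 Pa = 0.8324 kbar
Total = 0.09407 + 0.5134 + 0.04941 + 0.3429 + 0.8324 = 1.8321 kbar

1.8 kbar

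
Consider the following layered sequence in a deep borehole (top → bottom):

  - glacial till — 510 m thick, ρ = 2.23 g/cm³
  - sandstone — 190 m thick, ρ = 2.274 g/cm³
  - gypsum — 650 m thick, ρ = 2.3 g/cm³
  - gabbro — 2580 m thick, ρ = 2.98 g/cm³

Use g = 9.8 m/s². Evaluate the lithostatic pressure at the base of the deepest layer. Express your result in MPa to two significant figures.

glacial till: 2230 kg/m³ × 9.8 m/s² × 510 m = 1.115×10^7 Pa = 11.15 MPa
sandstone: 2274 kg/m³ × 9.8 m/s² × 190 m = 4.234×10^6 Pa = 4.234 MPa
gypsum: 2300 kg/m³ × 9.8 m/s² × 650 m = 1.465×10^7 Pa = 14.65 MPa
gabbro: 2980 kg/m³ × 9.8 m/s² × 2580 m = 7.535×10^7 Pa = 75.35 MPa
Total = 11.15 + 4.234 + 14.65 + 75.35 = 105.38 MPa

110 MPa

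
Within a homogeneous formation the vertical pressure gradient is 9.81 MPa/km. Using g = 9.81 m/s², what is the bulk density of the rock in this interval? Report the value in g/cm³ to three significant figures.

ρ = (dP/dz)/g = 9.81 MPa/km / 9.81 m/s² = 9810.0 Pa/m / 9.81 m/s² = 1000.0 kg/m³
= 1.000 g/cm³

1.00 g/cm³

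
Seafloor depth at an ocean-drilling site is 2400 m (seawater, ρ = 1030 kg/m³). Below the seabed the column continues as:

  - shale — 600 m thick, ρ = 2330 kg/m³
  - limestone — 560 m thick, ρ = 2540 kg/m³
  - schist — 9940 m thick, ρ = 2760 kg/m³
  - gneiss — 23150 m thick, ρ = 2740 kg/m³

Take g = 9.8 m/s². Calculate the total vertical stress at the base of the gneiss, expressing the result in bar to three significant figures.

seawater: 1030 kg/m³ × 9.8 m/s² × 2400 m = 2.423×10^7 Pa = 242.3 bar
shale: 2330 kg/m³ × 9.8 m/s² × 600 m = 1.370×10^7 Pa = 137.0 bar
limestone: 2540 kg/m³ × 9.8 m/s² × 560 m = 1.394×10^7 Pa = 139.4 bar
schist: 2760 kg/m³ × 9.8 m/s² × 9940 m = 2.689×10^8 Pa = 2689 bar
gneiss: 2740 kg/m³ × 9.8 m/s² × 23150 m = 6.216×10^8 Pa = 6216 bar
Total = 242.3 + 137.0 + 139.4 + 2689 + 6216 = 9423.5 bar

9420 bar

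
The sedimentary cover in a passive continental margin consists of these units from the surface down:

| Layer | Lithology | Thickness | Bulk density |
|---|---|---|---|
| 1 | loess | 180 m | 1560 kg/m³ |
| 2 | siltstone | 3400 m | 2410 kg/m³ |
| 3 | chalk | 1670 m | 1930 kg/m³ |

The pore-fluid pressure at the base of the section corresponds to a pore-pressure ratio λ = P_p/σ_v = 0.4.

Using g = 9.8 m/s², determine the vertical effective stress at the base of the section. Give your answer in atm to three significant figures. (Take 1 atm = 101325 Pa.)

679 atm

Overburden (lithostatic) stress σ_v:
loess: 1560 kg/m³ × 9.8 m/s² × 180 m = 2.752×10^6 Pa = 2.752 MPa
siltstone: 2410 kg/m³ × 9.8 m/s² × 3400 m = 8.030×10^7 Pa = 80.30 MPa
chalk: 1930 kg/m³ × 9.8 m/s² × 1670 m = 3.159×10^7 Pa = 31.59 MPa
Total = 2.752 + 80.30 + 31.59 = 114.64 MPa
Pore pressure P_p = λ·σ_v = 0.4 × 114.6 MPa = 45.86 MPa
Effective stress σ' = σ_v − P_p = 114.6 − 45.86 = 68.784 MPa = 678.84 atm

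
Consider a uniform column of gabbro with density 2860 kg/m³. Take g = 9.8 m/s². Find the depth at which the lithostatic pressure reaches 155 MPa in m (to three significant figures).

h = P/(ρg) = 155 MPa / (2860 kg/m³ × 9.8 m/s²) = 1.550×10^8 Pa / 28028 Pa/m = 5530.2 m

5530 m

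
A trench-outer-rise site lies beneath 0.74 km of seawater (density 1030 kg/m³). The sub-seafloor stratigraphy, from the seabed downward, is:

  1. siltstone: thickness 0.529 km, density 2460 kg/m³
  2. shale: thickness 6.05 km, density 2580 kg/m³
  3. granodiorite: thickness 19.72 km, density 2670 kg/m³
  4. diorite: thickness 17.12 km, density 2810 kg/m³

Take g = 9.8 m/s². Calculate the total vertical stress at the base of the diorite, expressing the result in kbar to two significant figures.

seawater: 1030 kg/m³ × 9.8 m/s² × 740 m = 7.470×10^6 Pa = 0.07470 kbar
siltstone: 2460 kg/m³ × 9.8 m/s² × 529 m = 1.275×10^7 Pa = 0.1275 kbar
shale: 2580 kg/m³ × 9.8 m/s² × 6050 m = 1.530×10^8 Pa = 1.530 kbar
granodiorite: 2670 kg/m³ × 9.8 m/s² × 19720 m = 5.160×10^8 Pa = 5.160 kbar
diorite: 2810 kg/m³ × 9.8 m/s² × 17120 m = 4.715×10^8 Pa = 4.715 kbar
Total = 0.07470 + 0.1275 + 1.530 + 5.160 + 4.715 = 11.606 kbar

12 kbar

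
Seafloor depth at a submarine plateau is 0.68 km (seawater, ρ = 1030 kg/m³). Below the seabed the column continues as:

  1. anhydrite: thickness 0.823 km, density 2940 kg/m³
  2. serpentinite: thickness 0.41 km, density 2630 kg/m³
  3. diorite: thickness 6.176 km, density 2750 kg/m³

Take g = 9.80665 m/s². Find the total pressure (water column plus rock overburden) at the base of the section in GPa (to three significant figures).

seawater: 1030 kg/m³ × 9.80665 m/s² × 680 m = 6.869×10^6 Pa = 6.869×10^-3 GPa
anhydrite: 2940 kg/m³ × 9.80665 m/s² × 823 m = 2.373×10^7 Pa = 0.02373 GPa
serpentinite: 2630 kg/m³ × 9.80665 m/s² × 410 m = 1.057×10^7 Pa = 0.01057 GPa
diorite: 2750 kg/m³ × 9.80665 m/s² × 6176 m = 1.666×10^8 Pa = 0.1666 GPa
Total = 6.869×10^-3 + 0.02373 + 0.01057 + 0.1666 = 0.20773 GPa

0.208 GPa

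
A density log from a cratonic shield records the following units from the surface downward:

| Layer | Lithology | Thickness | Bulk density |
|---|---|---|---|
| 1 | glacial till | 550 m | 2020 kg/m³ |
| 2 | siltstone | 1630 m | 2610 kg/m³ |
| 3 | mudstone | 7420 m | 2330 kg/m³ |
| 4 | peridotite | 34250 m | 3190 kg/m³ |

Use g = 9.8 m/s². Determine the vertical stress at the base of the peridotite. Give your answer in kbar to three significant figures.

glacial till: 2020 kg/m³ × 9.8 m/s² × 550 m = 1.089×10^7 Pa = 0.1089 kbar
siltstone: 2610 kg/m³ × 9.8 m/s² × 1630 m = 4.169×10^7 Pa = 0.4169 kbar
mudstone: 2330 kg/m³ × 9.8 m/s² × 7420 m = 1.694×10^8 Pa = 1.694 kbar
peridotite: 3190 kg/m³ × 9.8 m/s² × 34250 m = 1.071×10^9 Pa = 10.71 kbar
Total = 0.1089 + 0.4169 + 1.694 + 10.71 = 12.927 kbar

12.9 kbar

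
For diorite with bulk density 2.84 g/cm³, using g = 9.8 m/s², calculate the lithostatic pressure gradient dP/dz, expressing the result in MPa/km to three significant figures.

dP/dz = ρg = 2840 kg/m³ × 9.8 m/s² = 27832 Pa/m
= 27832 Pa/m × (1 MPa/km / 1000.0 Pa/m) = 27.832 MPa/km

27.8 MPa/km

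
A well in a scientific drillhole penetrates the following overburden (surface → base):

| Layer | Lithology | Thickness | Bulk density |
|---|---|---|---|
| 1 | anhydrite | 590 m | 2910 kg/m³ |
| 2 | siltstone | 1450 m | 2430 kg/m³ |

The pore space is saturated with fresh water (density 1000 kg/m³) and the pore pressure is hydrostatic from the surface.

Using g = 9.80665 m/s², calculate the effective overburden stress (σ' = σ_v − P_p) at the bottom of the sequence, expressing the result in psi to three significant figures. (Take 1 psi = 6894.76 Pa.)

4550 psi

Overburden (lithostatic) stress σ_v:
anhydrite: 2910 kg/m³ × 9.80665 m/s² × 590 m = 1.684×10^7 Pa = 16.84 MPa
siltstone: 2430 kg/m³ × 9.80665 m/s² × 1450 m = 3.455×10^7 Pa = 34.55 MPa
Total = 16.84 + 34.55 = 51.391 MPa
Pore pressure P_p = 1000 kg/m³ × 9.80665 m/s² × 2040 m = 2.001×10^7 Pa = 20.01 MPa
Effective stress σ' = σ_v − P_p = 51.39 − 20.01 = 31.385 MPa = 4552.0 psi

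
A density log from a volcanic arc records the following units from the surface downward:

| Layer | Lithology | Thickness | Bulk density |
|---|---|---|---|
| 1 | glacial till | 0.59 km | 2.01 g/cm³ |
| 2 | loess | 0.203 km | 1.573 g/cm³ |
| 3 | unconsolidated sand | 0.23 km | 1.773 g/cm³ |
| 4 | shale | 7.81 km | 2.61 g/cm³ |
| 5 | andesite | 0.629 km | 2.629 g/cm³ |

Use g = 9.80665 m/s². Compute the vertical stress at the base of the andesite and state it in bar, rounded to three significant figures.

glacial till: 2010 kg/m³ × 9.80665 m/s² × 590 m = 1.163×10^7 Pa = 116.3 bar
loess: 1573 kg/m³ × 9.80665 m/s² × 203 m = 3.131×10^6 Pa = 31.31 bar
unconsolidated sand: 1773 kg/m³ × 9.80665 m/s² × 230 m = 3.999×10^6 Pa = 39.99 bar
shale: 2610 kg/m³ × 9.80665 m/s² × 7810 m = 1.999×10^8 Pa = 1999 bar
andesite: 2629 kg/m³ × 9.80665 m/s² × 629 m = 1.622×10^7 Pa = 162.2 bar
Total = 116.3 + 31.31 + 39.99 + 1999 + 162.2 = 2348.8 bar

2350 bar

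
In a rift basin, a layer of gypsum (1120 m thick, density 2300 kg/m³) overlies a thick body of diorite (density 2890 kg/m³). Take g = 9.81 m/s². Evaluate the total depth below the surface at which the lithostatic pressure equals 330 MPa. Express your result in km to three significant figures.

11.9 km

Pressure at base of upper layers: 2300×9.81×1120 = 2.527×10^7 Pa = 25.27 MPa
Remaining pressure to be supplied by diorite: 3.300×10^8 − 2.527×10^7 = 3.047×10^8 Pa
Additional depth in diorite = 3.047×10^8 Pa / (2890 kg/m³ × 9.81 m/s²) = 10748 m
Total depth = 1120 m + 10748 m = 11868 m
= 11.868 km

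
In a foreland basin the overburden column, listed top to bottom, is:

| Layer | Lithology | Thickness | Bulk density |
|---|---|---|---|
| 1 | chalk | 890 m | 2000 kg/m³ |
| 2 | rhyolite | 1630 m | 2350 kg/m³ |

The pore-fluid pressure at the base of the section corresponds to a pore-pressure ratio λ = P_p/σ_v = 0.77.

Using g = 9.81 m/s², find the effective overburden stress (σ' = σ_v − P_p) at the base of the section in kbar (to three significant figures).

Overburden (lithostatic) stress σ_v:
chalk: 2000 kg/m³ × 9.81 m/s² × 890 m = 1.746×10^7 Pa = 17.46 MPa
rhyolite: 2350 kg/m³ × 9.81 m/s² × 1630 m = 3.758×10^7 Pa = 37.58 MPa
Total = 17.46 + 37.58 = 55.039 MPa
Pore pressure P_p = λ·σ_v = 0.77 × 55.04 MPa = 42.38 MPa
Effective stress σ' = σ_v − P_p = 55.04 − 42.38 = 12.659 MPa = 0.12659 kbar

0.127 kbar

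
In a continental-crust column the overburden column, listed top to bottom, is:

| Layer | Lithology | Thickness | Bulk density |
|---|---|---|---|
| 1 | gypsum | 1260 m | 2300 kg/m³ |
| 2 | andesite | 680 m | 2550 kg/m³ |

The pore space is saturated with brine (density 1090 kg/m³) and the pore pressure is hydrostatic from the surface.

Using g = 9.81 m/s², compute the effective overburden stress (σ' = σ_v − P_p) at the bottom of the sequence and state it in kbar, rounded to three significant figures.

0.247 kbar

Overburden (lithostatic) stress σ_v:
gypsum: 2300 kg/m³ × 9.81 m/s² × 1260 m = 2.843×10^7 Pa = 28.43 MPa
andesite: 2550 kg/m³ × 9.81 m/s² × 680 m = 1.701×10^7 Pa = 17.01 MPa
Total = 28.43 + 17.01 = 45.440 MPa
Pore pressure P_p = 1090 kg/m³ × 9.81 m/s² × 1940 m = 2.074×10^7 Pa = 20.74 MPa
Effective stress σ' = σ_v − P_p = 45.44 − 20.74 = 24.696 MPa = 0.24696 kbar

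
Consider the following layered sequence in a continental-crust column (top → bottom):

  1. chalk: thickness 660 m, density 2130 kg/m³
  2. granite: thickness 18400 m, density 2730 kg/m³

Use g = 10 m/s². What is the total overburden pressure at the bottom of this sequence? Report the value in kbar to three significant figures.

5.16 kbar

chalk: 2130 kg/m³ × 10 m/s² × 660 m = 1.406×10^7 Pa = 0.1406 kbar
granite: 2730 kg/m³ × 10 m/s² × 18400 m = 5.023×10^8 Pa = 5.023 kbar
Total = 0.1406 + 5.023 = 5.1638 kbar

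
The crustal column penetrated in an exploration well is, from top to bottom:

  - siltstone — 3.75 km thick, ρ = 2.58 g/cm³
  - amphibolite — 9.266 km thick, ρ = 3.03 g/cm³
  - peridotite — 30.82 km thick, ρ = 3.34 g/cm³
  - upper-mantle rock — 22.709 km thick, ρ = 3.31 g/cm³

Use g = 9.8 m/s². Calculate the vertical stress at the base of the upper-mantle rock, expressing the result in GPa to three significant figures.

2.12 GPa

siltstone: 2580 kg/m³ × 9.8 m/s² × 3750 m = 9.482×10^7 Pa = 0.09482 GPa
amphibolite: 3030 kg/m³ × 9.8 m/s² × 9266 m = 2.751×10^8 Pa = 0.2751 GPa
peridotite: 3340 kg/m³ × 9.8 m/s² × 30820 m = 1.009×10^9 Pa = 1.009 GPa
upper-mantle rock: 3310 kg/m³ × 9.8 m/s² × 22709 m = 7.366×10^8 Pa = 0.7366 GPa
Total = 0.09482 + 0.2751 + 1.009 + 0.7366 = 2.1154 GPa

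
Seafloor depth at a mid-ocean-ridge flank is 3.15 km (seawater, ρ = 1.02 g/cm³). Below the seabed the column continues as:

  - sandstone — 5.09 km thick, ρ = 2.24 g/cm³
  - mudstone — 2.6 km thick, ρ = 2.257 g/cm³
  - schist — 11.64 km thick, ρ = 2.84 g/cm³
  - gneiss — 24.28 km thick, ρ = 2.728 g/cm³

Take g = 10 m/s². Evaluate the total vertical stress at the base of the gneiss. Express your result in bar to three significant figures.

12000 bar

seawater: 1020 kg/m³ × 10 m/s² × 3150 m = 3.213×10^7 Pa = 321.3 bar
sandstone: 2240 kg/m³ × 10 m/s² × 5090 m = 1.140×10^8 Pa = 1140 bar
mudstone: 2257 kg/m³ × 10 m/s² × 2600 m = 5.868×10^7 Pa = 586.8 bar
schist: 2840 kg/m³ × 10 m/s² × 11640 m = 3.306×10^8 Pa = 3306 bar
gneiss: 2728 kg/m³ × 10 m/s² × 24280 m = 6.624×10^8 Pa = 6624 bar
Total = 321.3 + 1140 + 586.8 + 3306 + 6624 = 11978 bar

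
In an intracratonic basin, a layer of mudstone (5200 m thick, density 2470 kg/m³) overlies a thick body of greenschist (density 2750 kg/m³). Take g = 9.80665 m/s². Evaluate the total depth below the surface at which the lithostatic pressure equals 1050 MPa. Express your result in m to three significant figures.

Pressure at base of upper layers: 2470×9.80665×5200 = 1.260×10^8 Pa = 126.0 MPa
Remaining pressure to be supplied by greenschist: 1.050×10^9 − 1.260×10^8 = 9.240×10^8 Pa
Additional depth in greenschist = 9.240×10^8 Pa / (2750 kg/m³ × 9.80665 m/s²) = 34264 m
Total depth = 5200 m + 34264 m = 39464 m

39500 m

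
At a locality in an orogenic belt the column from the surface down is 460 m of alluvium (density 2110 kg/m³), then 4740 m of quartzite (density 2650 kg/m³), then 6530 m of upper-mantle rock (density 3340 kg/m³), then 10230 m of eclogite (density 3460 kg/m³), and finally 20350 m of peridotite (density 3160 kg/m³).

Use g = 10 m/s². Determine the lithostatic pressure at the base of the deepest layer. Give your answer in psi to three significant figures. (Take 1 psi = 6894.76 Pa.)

alluvium: 2110 kg/m³ × 10 m/s² × 460 m = 9.706×10^6 Pa = 1408 psi
quartzite: 2650 kg/m³ × 10 m/s² × 4740 m = 1.256×10^8 Pa = 18218 psi
upper-mantle rock: 3340 kg/m³ × 10 m/s² × 6530 m = 2.181×10^8 Pa = 31633 psi
eclogite: 3460 kg/m³ × 10 m/s² × 10230 m = 3.540×10^8 Pa = 51337 psi
peridotite: 3160 kg/m³ × 10 m/s² × 20350 m = 6.431×10^8 Pa = 93268 psi
Total = 1408 + 18218 + 31633 + 51337 + 93268 = 1.9586×10^5 psi

196000 psi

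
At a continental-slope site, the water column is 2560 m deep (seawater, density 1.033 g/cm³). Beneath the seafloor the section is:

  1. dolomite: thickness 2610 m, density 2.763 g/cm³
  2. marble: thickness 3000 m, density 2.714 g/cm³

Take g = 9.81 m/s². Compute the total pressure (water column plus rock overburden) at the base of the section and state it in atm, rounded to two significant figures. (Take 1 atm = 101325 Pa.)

seawater: 1033 kg/m³ × 9.81 m/s² × 2560 m = 2.594×10^7 Pa = 256.0 atm
dolomite: 2763 kg/m³ × 9.81 m/s² × 2610 m = 7.074×10^7 Pa = 698.2 atm
marble: 2714 kg/m³ × 9.81 m/s² × 3000 m = 7.987×10^7 Pa = 788.3 atm
Total = 256.0 + 698.2 + 788.3 = 1742.5 atm

1700 atm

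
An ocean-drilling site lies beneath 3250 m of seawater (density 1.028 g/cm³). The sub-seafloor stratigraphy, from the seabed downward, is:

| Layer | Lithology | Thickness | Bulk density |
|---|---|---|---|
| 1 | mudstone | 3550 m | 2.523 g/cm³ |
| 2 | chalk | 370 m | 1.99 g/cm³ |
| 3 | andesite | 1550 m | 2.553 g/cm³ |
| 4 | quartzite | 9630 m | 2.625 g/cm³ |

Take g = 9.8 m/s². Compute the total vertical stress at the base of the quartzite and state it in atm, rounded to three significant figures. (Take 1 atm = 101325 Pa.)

4090 atm

seawater: 1028 kg/m³ × 9.8 m/s² × 3250 m = 3.274×10^7 Pa = 323.1 atm
mudstone: 2523 kg/m³ × 9.8 m/s² × 3550 m = 8.778×10^7 Pa = 866.3 atm
chalk: 1990 kg/m³ × 9.8 m/s² × 370 m = 7.216×10^6 Pa = 71.21 atm
andesite: 2553 kg/m³ × 9.8 m/s² × 1550 m = 3.878×10^7 Pa = 382.7 atm
quartzite: 2625 kg/m³ × 9.8 m/s² × 9630 m = 2.477×10^8 Pa = 2445 atm
Total = 323.1 + 866.3 + 71.21 + 382.7 + 2445 = 4088.3 atm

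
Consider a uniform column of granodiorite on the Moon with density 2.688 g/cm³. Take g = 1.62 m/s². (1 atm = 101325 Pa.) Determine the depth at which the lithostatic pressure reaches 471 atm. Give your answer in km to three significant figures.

11.0 km

h = P/(ρg) = 471 atm / (2688 kg/m³ × 1.62 m/s²) = 4.772×10^7 Pa / 4354.6 Pa/m = 10960 m
= 10.960 km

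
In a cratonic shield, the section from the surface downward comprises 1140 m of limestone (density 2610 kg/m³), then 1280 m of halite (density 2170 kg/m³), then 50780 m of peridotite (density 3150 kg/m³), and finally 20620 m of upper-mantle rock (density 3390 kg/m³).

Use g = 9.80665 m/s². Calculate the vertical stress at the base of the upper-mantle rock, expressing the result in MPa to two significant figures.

limestone: 2610 kg/m³ × 9.80665 m/s² × 1140 m = 2.918×10^7 Pa = 29.18 MPa
halite: 2170 kg/m³ × 9.80665 m/s² × 1280 m = 2.724×10^7 Pa = 27.24 MPa
peridotite: 3150 kg/m³ × 9.80665 m/s² × 50780 m = 1.569×10^9 Pa = 1569 MPa
upper-mantle rock: 3390 kg/m³ × 9.80665 m/s² × 20620 m = 6.855×10^8 Pa = 685.5 MPa
Total = 29.18 + 27.24 + 1569 + 685.5 = 2310.6 MPa

2300 MPa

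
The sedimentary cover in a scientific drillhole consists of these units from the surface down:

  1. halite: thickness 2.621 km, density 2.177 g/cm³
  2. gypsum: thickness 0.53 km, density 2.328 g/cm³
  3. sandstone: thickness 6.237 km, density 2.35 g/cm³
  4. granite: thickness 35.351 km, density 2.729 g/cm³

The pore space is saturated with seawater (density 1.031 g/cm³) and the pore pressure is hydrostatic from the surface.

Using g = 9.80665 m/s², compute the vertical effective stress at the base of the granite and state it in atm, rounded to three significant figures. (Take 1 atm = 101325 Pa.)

6960 atm

Overburden (lithostatic) stress σ_v:
halite: 2177 kg/m³ × 9.80665 m/s² × 2621 m = 5.596×10^7 Pa = 55.96 MPa
gypsum: 2328 kg/m³ × 9.80665 m/s² × 530 m = 1.210×10^7 Pa = 12.10 MPa
sandstone: 2350 kg/m³ × 9.80665 m/s² × 6237 m = 1.437×10^8 Pa = 143.7 MPa
granite: 2729 kg/m³ × 9.80665 m/s² × 35351 m = 9.461×10^8 Pa = 946.1 MPa
Total = 55.96 + 12.10 + 143.7 + 946.1 = 1157.9 MPa
Pore pressure P_p = 1031 kg/m³ × 9.80665 m/s² × 44739 m = 4.523×10^8 Pa = 452.3 MPa
Effective stress σ' = σ_v − P_p = 1158 − 452.3 = 705.53 MPa = 6963.0 atm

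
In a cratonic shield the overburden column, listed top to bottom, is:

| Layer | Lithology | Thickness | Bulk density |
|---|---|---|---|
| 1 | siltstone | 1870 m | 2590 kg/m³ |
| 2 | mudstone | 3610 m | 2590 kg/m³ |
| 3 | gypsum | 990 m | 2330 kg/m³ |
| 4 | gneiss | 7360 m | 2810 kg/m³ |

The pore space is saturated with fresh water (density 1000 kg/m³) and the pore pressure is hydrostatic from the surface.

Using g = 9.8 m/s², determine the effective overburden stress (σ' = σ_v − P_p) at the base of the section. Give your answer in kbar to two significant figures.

Overburden (lithostatic) stress σ_v:
siltstone: 2590 kg/m³ × 9.8 m/s² × 1870 m = 4.746×10^7 Pa = 47.46 MPa
mudstone: 2590 kg/m³ × 9.8 m/s² × 3610 m = 9.163×10^7 Pa = 91.63 MPa
gypsum: 2330 kg/m³ × 9.8 m/s² × 990 m = 2.261×10^7 Pa = 22.61 MPa
gneiss: 2810 kg/m³ × 9.8 m/s² × 7360 m = 2.027×10^8 Pa = 202.7 MPa
Total = 47.46 + 91.63 + 22.61 + 202.7 = 364.38 MPa
Pore pressure P_p = 1000 kg/m³ × 9.8 m/s² × 13830 m = 1.355×10^8 Pa = 135.5 MPa
Effective stress σ' = σ_v − P_p = 364.4 − 135.5 = 228.84 MPa = 2.2884 kbar

2.3 kbar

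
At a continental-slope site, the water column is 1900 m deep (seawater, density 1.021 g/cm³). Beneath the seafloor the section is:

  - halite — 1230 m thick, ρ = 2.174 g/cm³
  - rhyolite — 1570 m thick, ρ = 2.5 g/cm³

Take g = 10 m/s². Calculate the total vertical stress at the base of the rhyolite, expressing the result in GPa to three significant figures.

0.0854 GPa

seawater: 1021 kg/m³ × 10 m/s² × 1900 m = 1.940×10^7 Pa = 0.01940 GPa
halite: 2174 kg/m³ × 10 m/s² × 1230 m = 2.674×10^7 Pa = 0.02674 GPa
rhyolite: 2500 kg/m³ × 10 m/s² × 1570 m = 3.925×10^7 Pa = 0.03925 GPa
Total = 0.01940 + 0.02674 + 0.03925 = 0.085389 GPa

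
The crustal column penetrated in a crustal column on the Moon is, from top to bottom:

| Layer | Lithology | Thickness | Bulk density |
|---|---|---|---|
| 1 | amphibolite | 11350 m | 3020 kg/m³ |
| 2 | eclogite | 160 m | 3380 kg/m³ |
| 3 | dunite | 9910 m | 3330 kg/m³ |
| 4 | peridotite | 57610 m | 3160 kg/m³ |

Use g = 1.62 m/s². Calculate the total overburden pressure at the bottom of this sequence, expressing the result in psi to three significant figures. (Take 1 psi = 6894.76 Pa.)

amphibolite: 3020 kg/m³ × 1.62 m/s² × 11350 m = 5.553×10^7 Pa = 8054 psi
eclogite: 3380 kg/m³ × 1.62 m/s² × 160 m = 8.761×10^5 Pa = 127.1 psi
dunite: 3330 kg/m³ × 1.62 m/s² × 9910 m = 5.346×10^7 Pa = 7754 psi
peridotite: 3160 kg/m³ × 1.62 m/s² × 57610 m = 2.949×10^8 Pa = 42774 psi
Total = 8054 + 127.1 + 7754 + 42774 = 58709 psi

58700 psi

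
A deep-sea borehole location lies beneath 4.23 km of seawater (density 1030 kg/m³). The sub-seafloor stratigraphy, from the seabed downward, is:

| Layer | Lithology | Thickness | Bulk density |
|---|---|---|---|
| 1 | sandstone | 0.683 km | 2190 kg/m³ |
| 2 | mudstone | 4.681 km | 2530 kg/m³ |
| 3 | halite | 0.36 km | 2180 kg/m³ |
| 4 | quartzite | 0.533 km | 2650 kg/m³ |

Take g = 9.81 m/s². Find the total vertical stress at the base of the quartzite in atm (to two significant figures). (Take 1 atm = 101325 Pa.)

1900 atm

seawater: 1030 kg/m³ × 9.81 m/s² × 4230 m = 4.274×10^7 Pa = 421.8 atm
sandstone: 2190 kg/m³ × 9.81 m/s² × 683 m = 1.467×10^7 Pa = 144.8 atm
mudstone: 2530 kg/m³ × 9.81 m/s² × 4681 m = 1.162×10^8 Pa = 1147 atm
halite: 2180 kg/m³ × 9.81 m/s² × 360 m = 7.699×10^6 Pa = 75.98 atm
quartzite: 2650 kg/m³ × 9.81 m/s² × 533 m = 1.386×10^7 Pa = 136.7 atm
Total = 421.8 + 144.8 + 1147 + 75.98 + 136.7 = 1926.0 atm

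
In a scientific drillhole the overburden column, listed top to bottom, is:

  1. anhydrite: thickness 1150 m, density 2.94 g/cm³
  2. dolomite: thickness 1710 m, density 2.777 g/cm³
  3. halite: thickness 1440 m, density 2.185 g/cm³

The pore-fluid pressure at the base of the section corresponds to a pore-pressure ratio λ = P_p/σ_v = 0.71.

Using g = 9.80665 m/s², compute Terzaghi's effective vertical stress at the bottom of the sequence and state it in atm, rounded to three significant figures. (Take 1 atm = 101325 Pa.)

Overburden (lithostatic) stress σ_v:
anhydrite: 2940 kg/m³ × 9.80665 m/s² × 1150 m = 3.316×10^7 Pa = 33.16 MPa
dolomite: 2777 kg/m³ × 9.80665 m/s² × 1710 m = 4.657×10^7 Pa = 46.57 MPa
halite: 2185 kg/m³ × 9.80665 m/s² × 1440 m = 3.086×10^7 Pa = 30.86 MPa
Total = 33.16 + 46.57 + 30.86 = 110.58 MPa
Pore pressure P_p = λ·σ_v = 0.71 × 110.6 MPa = 78.51 MPa
Effective stress σ' = σ_v − P_p = 110.6 − 78.51 = 32.068 MPa = 316.49 atm

316 atm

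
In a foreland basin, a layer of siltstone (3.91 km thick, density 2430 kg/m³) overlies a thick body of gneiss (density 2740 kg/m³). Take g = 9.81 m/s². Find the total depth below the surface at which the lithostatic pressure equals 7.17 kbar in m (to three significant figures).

27100 m

Pressure at base of upper layers: 2430×9.81×3910 = 9.321×10^7 Pa = 0.9321 kbar
Remaining pressure to be supplied by gneiss: 7.170×10^8 − 9.321×10^7 = 6.238×10^8 Pa
Additional depth in gneiss = 6.238×10^8 Pa / (2740 kg/m³ × 9.81 m/s²) = 23207 m
Total depth = 3910 m + 23207 m = 27117 m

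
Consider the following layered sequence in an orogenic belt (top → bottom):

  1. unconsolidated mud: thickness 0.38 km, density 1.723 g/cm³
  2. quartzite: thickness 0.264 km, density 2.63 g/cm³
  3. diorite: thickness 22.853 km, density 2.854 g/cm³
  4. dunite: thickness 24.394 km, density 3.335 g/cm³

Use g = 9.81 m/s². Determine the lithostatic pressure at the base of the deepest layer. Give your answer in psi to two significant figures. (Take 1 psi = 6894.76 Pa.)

unconsolidated mud: 1723 kg/m³ × 9.81 m/s² × 380 m = 6.423×10^6 Pa = 931.6 psi
quartzite: 2630 kg/m³ × 9.81 m/s² × 264 m = 6.811×10^6 Pa = 987.9 psi
diorite: 2854 kg/m³ × 9.81 m/s² × 22853 m = 6.398×10^8 Pa = 92800 psi
dunite: 3335 kg/m³ × 9.81 m/s² × 24394 m = 7.981×10^8 Pa = 1.158×10^5 psi
Total = 931.6 + 987.9 + 92800 + 1.158×10^5 = 2.1047×10^5 psi

210000 psi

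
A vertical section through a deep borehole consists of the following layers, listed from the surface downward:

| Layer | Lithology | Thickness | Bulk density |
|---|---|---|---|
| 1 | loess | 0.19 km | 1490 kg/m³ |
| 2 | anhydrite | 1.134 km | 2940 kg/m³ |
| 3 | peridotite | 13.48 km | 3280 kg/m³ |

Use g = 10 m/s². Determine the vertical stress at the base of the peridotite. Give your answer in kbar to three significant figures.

loess: 1490 kg/m³ × 10 m/s² × 190 m = 2.831×10^6 Pa = 0.02831 kbar
anhydrite: 2940 kg/m³ × 10 m/s² × 1134 m = 3.334×10^7 Pa = 0.3334 kbar
peridotite: 3280 kg/m³ × 10 m/s² × 13480 m = 4.421×10^8 Pa = 4.421 kbar
Total = 0.02831 + 0.3334 + 4.421 = 4.7831 kbar

4.78 kbar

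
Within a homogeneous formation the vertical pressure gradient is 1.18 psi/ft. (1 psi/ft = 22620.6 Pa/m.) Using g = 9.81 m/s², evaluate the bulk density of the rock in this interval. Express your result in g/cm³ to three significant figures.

2.72 g/cm³

ρ = (dP/dz)/g = 1.18 psi/ft / 9.81 m/s² = 26692 Pa/m / 9.81 m/s² = 2720.9 kg/m³
= 2.721 g/cm³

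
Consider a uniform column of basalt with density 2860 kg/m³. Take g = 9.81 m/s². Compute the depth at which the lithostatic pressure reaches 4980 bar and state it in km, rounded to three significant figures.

h = P/(ρg) = 4980 bar / (2860 kg/m³ × 9.81 m/s²) = 4.980×10^8 Pa / 28057 Pa/m = 17750 m
= 17.750 km

17.7 km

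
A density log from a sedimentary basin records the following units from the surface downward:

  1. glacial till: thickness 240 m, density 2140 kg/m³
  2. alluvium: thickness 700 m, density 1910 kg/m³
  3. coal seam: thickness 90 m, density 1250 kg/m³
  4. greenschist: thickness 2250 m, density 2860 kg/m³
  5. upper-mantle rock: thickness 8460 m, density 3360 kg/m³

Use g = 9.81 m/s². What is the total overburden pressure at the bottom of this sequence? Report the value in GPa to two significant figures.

0.36 GPa

glacial till: 2140 kg/m³ × 9.81 m/s² × 240 m = 5.038×10^6 Pa = 5.038×10^-3 GPa
alluvium: 1910 kg/m³ × 9.81 m/s² × 700 m = 1.312×10^7 Pa = 0.01312 GPa
coal seam: 1250 kg/m³ × 9.81 m/s² × 90 m = 1.104×10^6 Pa = 1.104×10^-3 GPa
greenschist: 2860 kg/m³ × 9.81 m/s² × 2250 m = 6.313×10^7 Pa = 0.06313 GPa
upper-mantle rock: 3360 kg/m³ × 9.81 m/s² × 8460 m = 2.789×10^8 Pa = 0.2789 GPa
Total = 5.038×10^-3 + 0.01312 + 1.104×10^-3 + 0.06313 + 0.2789 = 0.36124 GPa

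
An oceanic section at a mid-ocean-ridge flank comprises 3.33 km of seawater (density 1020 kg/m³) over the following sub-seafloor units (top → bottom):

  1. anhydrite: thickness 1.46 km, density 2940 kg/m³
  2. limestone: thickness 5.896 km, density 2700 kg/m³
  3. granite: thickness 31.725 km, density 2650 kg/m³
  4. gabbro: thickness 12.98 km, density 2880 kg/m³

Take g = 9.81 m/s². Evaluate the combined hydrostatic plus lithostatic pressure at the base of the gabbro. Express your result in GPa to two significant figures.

seawater: 1020 kg/m³ × 9.81 m/s² × 3330 m = 3.332×10^7 Pa = 0.03332 GPa
anhydrite: 2940 kg/m³ × 9.81 m/s² × 1460 m = 4.211×10^7 Pa = 0.04211 GPa
limestone: 2700 kg/m³ × 9.81 m/s² × 5896 m = 1.562×10^8 Pa = 0.1562 GPa
granite: 2650 kg/m³ × 9.81 m/s² × 31725 m = 8.247×10^8 Pa = 0.8247 GPa
gabbro: 2880 kg/m³ × 9.81 m/s² × 12980 m = 3.667×10^8 Pa = 0.3667 GPa
Total = 0.03332 + 0.04211 + 0.1562 + 0.8247 + 0.3667 = 1.4231 GPa

1.4 GPa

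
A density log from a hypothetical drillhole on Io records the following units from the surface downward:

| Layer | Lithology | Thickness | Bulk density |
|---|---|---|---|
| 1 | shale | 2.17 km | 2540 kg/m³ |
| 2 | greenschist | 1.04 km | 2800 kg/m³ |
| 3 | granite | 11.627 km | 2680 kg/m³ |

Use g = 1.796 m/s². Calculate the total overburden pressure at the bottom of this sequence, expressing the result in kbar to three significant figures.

0.711 kbar

shale: 2540 kg/m³ × 1.796 m/s² × 2170 m = 9.899×10^6 Pa = 0.09899 kbar
greenschist: 2800 kg/m³ × 1.796 m/s² × 1040 m = 5.230×10^6 Pa = 0.05230 kbar
granite: 2680 kg/m³ × 1.796 m/s² × 11627 m = 5.596×10^7 Pa = 0.5596 kbar
Total = 0.09899 + 0.05230 + 0.5596 = 0.71093 kbar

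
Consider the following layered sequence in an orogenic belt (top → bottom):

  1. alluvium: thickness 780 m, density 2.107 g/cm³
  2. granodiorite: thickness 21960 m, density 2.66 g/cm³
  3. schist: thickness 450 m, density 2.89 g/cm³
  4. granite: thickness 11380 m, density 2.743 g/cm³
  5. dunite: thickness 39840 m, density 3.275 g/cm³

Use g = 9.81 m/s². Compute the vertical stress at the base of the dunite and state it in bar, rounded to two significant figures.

22000 bar

alluvium: 2107 kg/m³ × 9.81 m/s² × 780 m = 1.612×10^7 Pa = 161.2 bar
granodiorite: 2660 kg/m³ × 9.81 m/s² × 21960 m = 5.730×10^8 Pa = 5730 bar
schist: 2890 kg/m³ × 9.81 m/s² × 450 m = 1.276×10^7 Pa = 127.6 bar
granite: 2743 kg/m³ × 9.81 m/s² × 11380 m = 3.062×10^8 Pa = 3062 bar
dunite: 3275 kg/m³ × 9.81 m/s² × 39840 m = 1.280×10^9 Pa = 12800 bar
Total = 161.2 + 5730 + 127.6 + 3062 + 12800 = 21881 bar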